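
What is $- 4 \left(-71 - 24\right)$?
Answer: $380$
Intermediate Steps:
$- 4 \left(-71 - 24\right) = \left(-4\right) \left(-95\right) = 380$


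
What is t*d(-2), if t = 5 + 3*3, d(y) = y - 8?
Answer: -140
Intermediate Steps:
d(y) = -8 + y
t = 14 (t = 5 + 9 = 14)
t*d(-2) = 14*(-8 - 2) = 14*(-10) = -140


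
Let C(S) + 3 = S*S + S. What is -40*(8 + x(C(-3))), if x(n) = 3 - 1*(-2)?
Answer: -520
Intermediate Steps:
C(S) = -3 + S + S² (C(S) = -3 + (S*S + S) = -3 + (S² + S) = -3 + (S + S²) = -3 + S + S²)
x(n) = 5 (x(n) = 3 + 2 = 5)
-40*(8 + x(C(-3))) = -40*(8 + 5) = -40*13 = -520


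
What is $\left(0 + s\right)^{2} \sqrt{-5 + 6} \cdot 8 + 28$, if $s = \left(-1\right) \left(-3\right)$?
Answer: $100$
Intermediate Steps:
$s = 3$
$\left(0 + s\right)^{2} \sqrt{-5 + 6} \cdot 8 + 28 = \left(0 + 3\right)^{2} \sqrt{-5 + 6} \cdot 8 + 28 = 3^{2} \sqrt{1} \cdot 8 + 28 = 9 \cdot 1 \cdot 8 + 28 = 9 \cdot 8 + 28 = 72 + 28 = 100$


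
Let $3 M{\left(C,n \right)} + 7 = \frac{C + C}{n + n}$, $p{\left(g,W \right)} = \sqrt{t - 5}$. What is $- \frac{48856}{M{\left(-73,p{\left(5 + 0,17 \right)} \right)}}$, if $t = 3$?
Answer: $\frac{146568 \sqrt{2}}{- 73 i + 7 \sqrt{2}} \approx 378.1 + 2788.2 i$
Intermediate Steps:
$p{\left(g,W \right)} = i \sqrt{2}$ ($p{\left(g,W \right)} = \sqrt{3 - 5} = \sqrt{-2} = i \sqrt{2}$)
$M{\left(C,n \right)} = - \frac{7}{3} + \frac{C}{3 n}$ ($M{\left(C,n \right)} = - \frac{7}{3} + \frac{\left(C + C\right) \frac{1}{n + n}}{3} = - \frac{7}{3} + \frac{2 C \frac{1}{2 n}}{3} = - \frac{7}{3} + \frac{C \frac{1}{n}}{3} = - \frac{7}{3} + \frac{C}{3 n}$)
$- \frac{48856}{M{\left(-73,p{\left(5 + 0,17 \right)} \right)}} = - \frac{48856}{\frac{1}{3} \frac{1}{i \sqrt{2}} \left(-73 - 7 i \sqrt{2}\right)} = - \frac{48856}{\frac{1}{3} \left(- \frac{i \sqrt{2}}{2}\right) \left(-73 - 7 i \sqrt{2}\right)} = - \frac{48856}{\left(- \frac{1}{6}\right) i \sqrt{2} \left(-73 - 7 i \sqrt{2}\right)} = - 48856 \frac{3 i \sqrt{2}}{-73 - 7 i \sqrt{2}} = - \frac{146568 i \sqrt{2}}{-73 - 7 i \sqrt{2}}$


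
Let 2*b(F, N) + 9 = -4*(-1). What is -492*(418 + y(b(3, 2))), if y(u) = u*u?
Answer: -208731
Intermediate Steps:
b(F, N) = -5/2 (b(F, N) = -9/2 + (-4*(-1))/2 = -9/2 + (½)*4 = -9/2 + 2 = -5/2)
y(u) = u²
-492*(418 + y(b(3, 2))) = -492*(418 + (-5/2)²) = -492*(418 + 25/4) = -492*1697/4 = -208731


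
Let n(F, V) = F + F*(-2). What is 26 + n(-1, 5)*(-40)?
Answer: -14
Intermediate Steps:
n(F, V) = -F (n(F, V) = F - 2*F = -F)
26 + n(-1, 5)*(-40) = 26 - 1*(-1)*(-40) = 26 + 1*(-40) = 26 - 40 = -14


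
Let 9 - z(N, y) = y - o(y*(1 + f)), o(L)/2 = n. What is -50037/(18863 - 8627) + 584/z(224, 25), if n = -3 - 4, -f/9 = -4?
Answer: -1246489/51180 ≈ -24.355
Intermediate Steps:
f = 36 (f = -9*(-4) = 36)
n = -7
o(L) = -14 (o(L) = 2*(-7) = -14)
z(N, y) = -5 - y (z(N, y) = 9 - (y - 1*(-14)) = 9 - (y + 14) = 9 - (14 + y) = 9 + (-14 - y) = -5 - y)
-50037/(18863 - 8627) + 584/z(224, 25) = -50037/(18863 - 8627) + 584/(-5 - 1*25) = -50037/10236 + 584/(-5 - 25) = -50037*1/10236 + 584/(-30) = -16679/3412 + 584*(-1/30) = -16679/3412 - 292/15 = -1246489/51180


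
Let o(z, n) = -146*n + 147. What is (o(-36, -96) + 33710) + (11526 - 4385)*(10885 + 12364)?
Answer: 166068982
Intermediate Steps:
o(z, n) = 147 - 146*n
(o(-36, -96) + 33710) + (11526 - 4385)*(10885 + 12364) = ((147 - 146*(-96)) + 33710) + (11526 - 4385)*(10885 + 12364) = ((147 + 14016) + 33710) + 7141*23249 = (14163 + 33710) + 166021109 = 47873 + 166021109 = 166068982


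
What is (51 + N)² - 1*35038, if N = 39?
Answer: -26938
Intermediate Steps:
(51 + N)² - 1*35038 = (51 + 39)² - 1*35038 = 90² - 35038 = 8100 - 35038 = -26938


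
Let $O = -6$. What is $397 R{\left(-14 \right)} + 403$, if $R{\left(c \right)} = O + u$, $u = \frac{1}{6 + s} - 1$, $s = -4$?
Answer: $- \frac{4355}{2} \approx -2177.5$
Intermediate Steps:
$u = - \frac{1}{2}$ ($u = \frac{1}{6 - 4} - 1 = \frac{1}{2} - 1 = - \frac{1}{2} \approx -0.5$)
$R{\left(c \right)} = - \frac{13}{2}$ ($R{\left(c \right)} = -6 - \frac{1}{2} = - \frac{13}{2}$)
$397 R{\left(-14 \right)} + 403 = 397 \left(- \frac{13}{2}\right) + 403 = - \frac{5161}{2} + 403 = - \frac{4355}{2}$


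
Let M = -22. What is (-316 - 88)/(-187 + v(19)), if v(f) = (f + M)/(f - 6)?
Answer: 2626/1217 ≈ 2.1578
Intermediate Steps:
v(f) = (-22 + f)/(-6 + f) (v(f) = (f - 22)/(f - 6) = (-22 + f)/(-6 + f))
(-316 - 88)/(-187 + v(19)) = (-316 - 88)/(-187 + (-22 + 19)/(-6 + 19)) = -404/(-187 - 3/13) = -404/(-2434/13) = -404*(-13/2434) = 2626/1217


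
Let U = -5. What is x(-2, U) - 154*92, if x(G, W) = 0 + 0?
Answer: -14168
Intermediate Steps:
x(G, W) = 0
x(-2, U) - 154*92 = 0 - 154*92 = 0 - 14168 = -14168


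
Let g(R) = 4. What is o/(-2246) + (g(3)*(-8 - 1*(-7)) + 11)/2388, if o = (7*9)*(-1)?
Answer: 83083/2681724 ≈ 0.030981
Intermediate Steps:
o = -63 (o = 63*(-1) = -63)
o/(-2246) + (g(3)*(-8 - 1*(-7)) + 11)/2388 = -63/(-2246) + (4*(-8 - 1*(-7)) + 11)/2388 = -63*(-1/2246) + (4*(-8 + 7) + 11)*(1/2388) = 63/2246 + (4*(-1) + 11)*(1/2388) = 63/2246 + (-4 + 11)*(1/2388) = 63/2246 + 7*(1/2388) = 63/2246 + 7/2388 = 83083/2681724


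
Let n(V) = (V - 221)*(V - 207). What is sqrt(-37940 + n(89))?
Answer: 2*I*sqrt(5591) ≈ 149.55*I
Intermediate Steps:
n(V) = (-221 + V)*(-207 + V)
sqrt(-37940 + n(89)) = sqrt(-37940 + (45747 + 89**2 - 428*89)) = sqrt(-37940 + (45747 + 7921 - 38092)) = sqrt(-37940 + 15576) = sqrt(-22364) = 2*I*sqrt(5591)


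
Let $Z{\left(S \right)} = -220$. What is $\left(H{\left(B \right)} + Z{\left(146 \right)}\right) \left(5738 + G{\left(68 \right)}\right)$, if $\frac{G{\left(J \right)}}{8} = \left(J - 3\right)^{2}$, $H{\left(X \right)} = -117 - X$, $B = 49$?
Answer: $-15261668$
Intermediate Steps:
$G{\left(J \right)} = 8 \left(-3 + J\right)^{2}$ ($G{\left(J \right)} = 8 \left(J - 3\right)^{2} = 8 \left(-3 + J\right)^{2}$)
$\left(H{\left(B \right)} + Z{\left(146 \right)}\right) \left(5738 + G{\left(68 \right)}\right) = \left(\left(-117 - 49\right) - 220\right) \left(5738 + 8 \left(-3 + 68\right)^{2}\right) = \left(\left(-117 - 49\right) - 220\right) \left(5738 + 8 \cdot 65^{2}\right) = \left(-166 - 220\right) \left(5738 + 8 \cdot 4225\right) = - 386 \left(5738 + 33800\right) = \left(-386\right) 39538 = -15261668$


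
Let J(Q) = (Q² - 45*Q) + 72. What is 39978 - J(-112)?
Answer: 22322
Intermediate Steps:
J(Q) = 72 + Q² - 45*Q
39978 - J(-112) = 39978 - (72 + (-112)² - 45*(-112)) = 39978 - (72 + 12544 + 5040) = 39978 - 1*17656 = 39978 - 17656 = 22322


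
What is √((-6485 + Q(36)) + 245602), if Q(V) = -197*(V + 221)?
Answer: 2*√47122 ≈ 434.15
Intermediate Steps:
Q(V) = -43537 - 197*V (Q(V) = -197*(221 + V) = -43537 - 197*V)
√((-6485 + Q(36)) + 245602) = √((-6485 + (-43537 - 197*36)) + 245602) = √((-6485 + (-43537 - 7092)) + 245602) = √((-6485 - 50629) + 245602) = √(-57114 + 245602) = √188488 = 2*√47122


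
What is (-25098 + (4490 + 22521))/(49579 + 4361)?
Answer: 1913/53940 ≈ 0.035465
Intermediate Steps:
(-25098 + (4490 + 22521))/(49579 + 4361) = (-25098 + 27011)/53940 = 1913*(1/53940) = 1913/53940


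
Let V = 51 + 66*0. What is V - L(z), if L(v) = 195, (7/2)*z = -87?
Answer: -144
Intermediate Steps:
z = -174/7 (z = (2/7)*(-87) = -174/7 ≈ -24.857)
V = 51 (V = 51 + 0 = 51)
V - L(z) = 51 - 1*195 = 51 - 195 = -144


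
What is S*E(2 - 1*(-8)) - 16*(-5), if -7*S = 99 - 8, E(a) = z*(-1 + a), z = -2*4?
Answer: 1016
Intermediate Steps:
z = -8
E(a) = 8 - 8*a (E(a) = -8*(-1 + a) = 8 - 8*a)
S = -13 (S = -(99 - 8)/7 = -1/7*91 = -13)
S*E(2 - 1*(-8)) - 16*(-5) = -13*(8 - 8*(2 - 1*(-8))) - 16*(-5) = -13*(8 - 8*(2 + 8)) + 80 = -13*(8 - 8*10) + 80 = -13*(8 - 80) + 80 = -13*(-72) + 80 = 936 + 80 = 1016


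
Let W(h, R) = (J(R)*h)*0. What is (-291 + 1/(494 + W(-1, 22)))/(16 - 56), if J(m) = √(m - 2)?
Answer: 143753/19760 ≈ 7.2749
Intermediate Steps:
J(m) = √(-2 + m)
W(h, R) = 0 (W(h, R) = (√(-2 + R)*h)*0 = (h*√(-2 + R))*0 = 0)
(-291 + 1/(494 + W(-1, 22)))/(16 - 56) = (-291 + 1/(494 + 0))/(16 - 56) = (-291 + 1/494)/(-40) = -(-291 + 1/494)/40 = -1/40*(-143753/494) = 143753/19760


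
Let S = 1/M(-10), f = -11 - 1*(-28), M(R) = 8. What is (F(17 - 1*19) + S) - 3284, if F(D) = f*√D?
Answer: -26271/8 + 17*I*√2 ≈ -3283.9 + 24.042*I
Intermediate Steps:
f = 17 (f = -11 + 28 = 17)
F(D) = 17*√D
S = ⅛ (S = 1/8 = ⅛ ≈ 0.12500)
(F(17 - 1*19) + S) - 3284 = (17*√(17 - 1*19) + ⅛) - 3284 = (17*√(17 - 19) + ⅛) - 3284 = (17*√(-2) + ⅛) - 3284 = (17*(I*√2) + ⅛) - 3284 = (17*I*√2 + ⅛) - 3284 = (⅛ + 17*I*√2) - 3284 = -26271/8 + 17*I*√2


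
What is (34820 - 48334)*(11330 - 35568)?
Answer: 327552332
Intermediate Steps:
(34820 - 48334)*(11330 - 35568) = -13514*(-24238) = 327552332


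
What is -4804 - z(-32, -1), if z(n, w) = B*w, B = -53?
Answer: -4857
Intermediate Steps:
z(n, w) = -53*w
-4804 - z(-32, -1) = -4804 - (-53)*(-1) = -4804 - 1*53 = -4804 - 53 = -4857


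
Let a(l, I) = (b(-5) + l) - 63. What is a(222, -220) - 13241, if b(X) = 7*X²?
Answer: -12907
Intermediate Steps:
a(l, I) = 112 + l (a(l, I) = (7*(-5)² + l) - 63 = (7*25 + l) - 63 = (175 + l) - 63 = 112 + l)
a(222, -220) - 13241 = (112 + 222) - 13241 = 334 - 13241 = -12907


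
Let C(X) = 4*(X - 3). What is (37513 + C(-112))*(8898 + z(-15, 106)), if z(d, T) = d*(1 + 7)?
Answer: 325251234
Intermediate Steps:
z(d, T) = 8*d (z(d, T) = d*8 = 8*d)
C(X) = -12 + 4*X (C(X) = 4*(-3 + X) = -12 + 4*X)
(37513 + C(-112))*(8898 + z(-15, 106)) = (37513 + (-12 + 4*(-112)))*(8898 + 8*(-15)) = (37513 + (-12 - 448))*(8898 - 120) = (37513 - 460)*8778 = 37053*8778 = 325251234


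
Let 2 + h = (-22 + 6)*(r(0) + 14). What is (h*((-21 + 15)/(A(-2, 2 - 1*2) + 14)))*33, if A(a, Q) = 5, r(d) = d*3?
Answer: 44748/19 ≈ 2355.2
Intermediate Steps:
r(d) = 3*d
h = -226 (h = -2 + (-22 + 6)*(3*0 + 14) = -2 - 16*(0 + 14) = -2 - 16*14 = -2 - 224 = -226)
(h*((-21 + 15)/(A(-2, 2 - 1*2) + 14)))*33 = -226*(-21 + 15)/(5 + 14)*33 = -(-1356)/19*33 = -226*(-6/19)*33 = (1356/19)*33 = 44748/19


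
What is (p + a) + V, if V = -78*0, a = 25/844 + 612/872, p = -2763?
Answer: -254117657/91996 ≈ -2762.3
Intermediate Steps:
a = 67291/91996 (a = 25*(1/844) + 612*(1/872) = 25/844 + 153/218 = 67291/91996 ≈ 0.73146)
V = 0
(p + a) + V = (-2763 + 67291/91996) + 0 = -254117657/91996 + 0 = -254117657/91996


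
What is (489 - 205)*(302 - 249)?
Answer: 15052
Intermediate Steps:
(489 - 205)*(302 - 249) = 284*53 = 15052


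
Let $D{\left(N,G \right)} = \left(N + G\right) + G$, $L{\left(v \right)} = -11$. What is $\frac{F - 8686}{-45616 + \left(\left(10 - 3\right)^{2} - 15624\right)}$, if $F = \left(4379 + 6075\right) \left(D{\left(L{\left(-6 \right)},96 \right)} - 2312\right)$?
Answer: $\frac{190480}{523} \approx 364.21$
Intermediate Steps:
$D{\left(N,G \right)} = N + 2 G$ ($D{\left(N,G \right)} = \left(G + N\right) + G = N + 2 G$)
$F = -22277474$ ($F = \left(4379 + 6075\right) \left(\left(-11 + 2 \cdot 96\right) - 2312\right) = 10454 \left(\left(-11 + 192\right) - 2312\right) = 10454 \left(181 - 2312\right) = 10454 \left(-2131\right) = -22277474$)
$\frac{F - 8686}{-45616 + \left(\left(10 - 3\right)^{2} - 15624\right)} = \frac{-22277474 - 8686}{-45616 + \left(\left(10 - 3\right)^{2} - 15624\right)} = - \frac{22286160}{-45616 - \left(15624 - 7^{2}\right)} = - \frac{22286160}{-45616 + \left(49 - 15624\right)} = - \frac{22286160}{-45616 - 15575} = - \frac{22286160}{-61191} = \left(-22286160\right) \left(- \frac{1}{61191}\right) = \frac{190480}{523}$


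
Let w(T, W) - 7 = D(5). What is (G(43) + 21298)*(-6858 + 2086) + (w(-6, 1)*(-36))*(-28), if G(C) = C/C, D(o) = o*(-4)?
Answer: -101651932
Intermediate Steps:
D(o) = -4*o
w(T, W) = -13 (w(T, W) = 7 - 4*5 = 7 - 20 = -13)
G(C) = 1
(G(43) + 21298)*(-6858 + 2086) + (w(-6, 1)*(-36))*(-28) = (1 + 21298)*(-6858 + 2086) - 13*(-36)*(-28) = 21299*(-4772) + 468*(-28) = -101638828 - 13104 = -101651932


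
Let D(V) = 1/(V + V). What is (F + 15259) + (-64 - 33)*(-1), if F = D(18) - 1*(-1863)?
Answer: 619885/36 ≈ 17219.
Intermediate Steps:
D(V) = 1/(2*V)
F = 67069/36 (F = (½)/18 - 1*(-1863) = (½)*(1/18) + 1863 = 1/36 + 1863 = 67069/36 ≈ 1863.0)
(F + 15259) + (-64 - 33)*(-1) = (67069/36 + 15259) + (-64 - 33)*(-1) = 616393/36 - 97*(-1) = 616393/36 + 97 = 619885/36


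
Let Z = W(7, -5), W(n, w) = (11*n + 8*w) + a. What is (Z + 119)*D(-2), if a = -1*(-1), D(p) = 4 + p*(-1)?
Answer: 942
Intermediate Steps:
D(p) = 4 - p
a = 1
W(n, w) = 1 + 8*w + 11*n (W(n, w) = (11*n + 8*w) + 1 = (8*w + 11*n) + 1 = 1 + 8*w + 11*n)
Z = 38 (Z = 1 + 8*(-5) + 11*7 = 1 - 40 + 77 = 38)
(Z + 119)*D(-2) = (38 + 119)*(4 - 1*(-2)) = 157*(4 + 2) = 157*6 = 942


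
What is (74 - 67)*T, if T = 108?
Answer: 756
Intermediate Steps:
(74 - 67)*T = (74 - 67)*108 = 7*108 = 756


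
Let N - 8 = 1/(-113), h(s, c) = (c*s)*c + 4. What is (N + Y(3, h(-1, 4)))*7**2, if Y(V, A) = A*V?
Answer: -155085/113 ≈ -1372.4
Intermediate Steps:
h(s, c) = 4 + s*c**2 (h(s, c) = s*c**2 + 4 = 4 + s*c**2)
N = 903/113 (N = 8 + 1/(-113) = 8 - 1/113 = 903/113 ≈ 7.9911)
(N + Y(3, h(-1, 4)))*7**2 = (903/113 + (4 - 1*4**2)*3)*7**2 = (903/113 + (4 - 1*16)*3)*49 = (903/113 + (4 - 16)*3)*49 = (903/113 - 12*3)*49 = (903/113 - 36)*49 = -3165/113*49 = -155085/113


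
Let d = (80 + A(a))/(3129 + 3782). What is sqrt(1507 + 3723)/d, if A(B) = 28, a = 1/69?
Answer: 6911*sqrt(5230)/108 ≈ 4627.7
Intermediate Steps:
a = 1/69 ≈ 0.014493
d = 108/6911 (d = (80 + 28)/(3129 + 3782) = 108/6911 ≈ 0.015627)
sqrt(1507 + 3723)/d = sqrt(1507 + 3723)/(108/6911) = sqrt(5230)*(6911/108) = 6911*sqrt(5230)/108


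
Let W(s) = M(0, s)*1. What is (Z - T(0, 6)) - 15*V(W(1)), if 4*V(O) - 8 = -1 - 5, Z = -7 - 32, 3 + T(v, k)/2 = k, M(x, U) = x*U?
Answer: -105/2 ≈ -52.500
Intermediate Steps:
M(x, U) = U*x
T(v, k) = -6 + 2*k
W(s) = 0 (W(s) = (s*0)*1 = 0*1 = 0)
Z = -39
V(O) = ½ (V(O) = 2 + (-1 - 5)/4 = 2 + (¼)*(-6) = 2 - 3/2 = ½)
(Z - T(0, 6)) - 15*V(W(1)) = (-39 - (-6 + 2*6)) - 15*½ = (-39 - (-6 + 12)) - 15/2 = (-39 - 1*6) - 15/2 = (-39 - 6) - 15/2 = -45 - 15/2 = -105/2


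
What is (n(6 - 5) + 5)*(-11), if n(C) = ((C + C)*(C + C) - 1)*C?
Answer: -88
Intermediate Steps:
n(C) = C*(-1 + 4*C**2) (n(C) = ((2*C)*(2*C) - 1)*C = (4*C**2 - 1)*C = (-1 + 4*C**2)*C = C*(-1 + 4*C**2))
(n(6 - 5) + 5)*(-11) = ((-(6 - 5) + 4*(6 - 5)**3) + 5)*(-11) = ((-1*1 + 4*1**3) + 5)*(-11) = ((-1 + 4*1) + 5)*(-11) = ((-1 + 4) + 5)*(-11) = (3 + 5)*(-11) = 8*(-11) = -88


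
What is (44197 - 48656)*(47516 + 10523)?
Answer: -258795901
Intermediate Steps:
(44197 - 48656)*(47516 + 10523) = -4459*58039 = -258795901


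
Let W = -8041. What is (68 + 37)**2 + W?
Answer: 2984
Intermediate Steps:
(68 + 37)**2 + W = (68 + 37)**2 - 8041 = 105**2 - 8041 = 11025 - 8041 = 2984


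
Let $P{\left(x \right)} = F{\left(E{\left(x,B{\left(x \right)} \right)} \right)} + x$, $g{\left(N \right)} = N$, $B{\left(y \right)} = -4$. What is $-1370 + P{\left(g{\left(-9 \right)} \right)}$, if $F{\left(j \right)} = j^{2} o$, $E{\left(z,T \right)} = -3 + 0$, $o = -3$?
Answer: $-1406$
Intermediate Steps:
$E{\left(z,T \right)} = -3$
$F{\left(j \right)} = - 3 j^{2}$ ($F{\left(j \right)} = j^{2} \left(-3\right) = - 3 j^{2}$)
$P{\left(x \right)} = -27 + x$ ($P{\left(x \right)} = - 3 \left(-3\right)^{2} + x = \left(-3\right) 9 + x = -27 + x$)
$-1370 + P{\left(g{\left(-9 \right)} \right)} = -1370 - 36 = -1406$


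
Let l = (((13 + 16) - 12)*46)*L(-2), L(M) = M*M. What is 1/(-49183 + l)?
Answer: -1/46055 ≈ -2.1713e-5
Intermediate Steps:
L(M) = M²
l = 3128 (l = (((13 + 16) - 12)*46)*(-2)² = ((29 - 12)*46)*4 = (17*46)*4 = 782*4 = 3128)
1/(-49183 + l) = 1/(-49183 + 3128) = 1/(-46055) = -1/46055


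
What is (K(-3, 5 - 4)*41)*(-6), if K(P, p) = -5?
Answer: 1230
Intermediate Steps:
(K(-3, 5 - 4)*41)*(-6) = -5*41*(-6) = -205*(-6) = 1230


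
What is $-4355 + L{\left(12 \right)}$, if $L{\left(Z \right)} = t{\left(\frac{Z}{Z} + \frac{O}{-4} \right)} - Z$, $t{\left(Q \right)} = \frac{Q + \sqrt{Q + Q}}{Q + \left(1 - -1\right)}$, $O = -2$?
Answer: $- \frac{30566}{7} + \frac{2 \sqrt{3}}{7} \approx -4366.1$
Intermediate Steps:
$t{\left(Q \right)} = \frac{Q + \sqrt{2} \sqrt{Q}}{2 + Q}$ ($t{\left(Q \right)} = \frac{Q + \sqrt{2 Q}}{Q + \left(1 + 1\right)} = \frac{Q + \sqrt{2} \sqrt{Q}}{Q + 2} = \frac{Q + \sqrt{2} \sqrt{Q}}{2 + Q}$)
$L{\left(Z \right)} = \frac{3}{7} - Z + \frac{2 \sqrt{3}}{7}$ ($L{\left(Z \right)} = \frac{\left(\frac{Z}{Z} - \frac{2}{-4}\right) + \sqrt{2} \sqrt{\frac{Z}{Z} - \frac{2}{-4}}}{2 + \left(\frac{Z}{Z} - \frac{2}{-4}\right)} - Z = \frac{\left(1 - - \frac{1}{2}\right) + \sqrt{2} \sqrt{1 - - \frac{1}{2}}}{2 + \left(1 - - \frac{1}{2}\right)} - Z = \frac{\left(1 + \frac{1}{2}\right) + \sqrt{2} \sqrt{1 + \frac{1}{2}}}{2 + \left(1 + \frac{1}{2}\right)} - Z = \frac{\frac{3}{2} + \sqrt{2} \sqrt{\frac{3}{2}}}{2 + \frac{3}{2}} - Z = \frac{\frac{3}{2} + \sqrt{2} \frac{\sqrt{6}}{2}}{\frac{7}{2}} - Z = \frac{2 \left(\frac{3}{2} + \sqrt{3}\right)}{7} - Z = \left(\frac{3}{7} + \frac{2 \sqrt{3}}{7}\right) - Z = \frac{3}{7} - Z + \frac{2 \sqrt{3}}{7}$)
$-4355 + L{\left(12 \right)} = -4355 + \left(\frac{3}{7} - 12 + \frac{2 \sqrt{3}}{7}\right) = -4355 - \left(\frac{81}{7} - \frac{2 \sqrt{3}}{7}\right) = - \frac{30566}{7} + \frac{2 \sqrt{3}}{7}$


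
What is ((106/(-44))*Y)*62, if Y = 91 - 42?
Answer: -80507/11 ≈ -7318.8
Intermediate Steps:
Y = 49
((106/(-44))*Y)*62 = ((106/(-44))*49)*62 = ((106*(-1/44))*49)*62 = -53/22*49*62 = -2597/22*62 = -80507/11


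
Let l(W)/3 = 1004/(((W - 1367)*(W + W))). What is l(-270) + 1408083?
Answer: 103726434446/73665 ≈ 1.4081e+6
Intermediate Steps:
l(W) = 1506/(W*(-1367 + W)) (l(W) = 3*(1004/(((W - 1367)*(W + W)))) = 3*(1004/(((-1367 + W)*(2*W)))) = 3*(1004/((2*W*(-1367 + W)))) = 3*(1004*(1/(2*W*(-1367 + W)))) = 3*(502/(W*(-1367 + W))) = 1506/(W*(-1367 + W)))
l(-270) + 1408083 = 1506/(-270*(-1367 - 270)) + 1408083 = 1506*(-1/270)/(-1637) + 1408083 = 1506*(-1/270)*(-1/1637) + 1408083 = 251/73665 + 1408083 = 103726434446/73665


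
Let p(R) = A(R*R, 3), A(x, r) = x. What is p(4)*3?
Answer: 48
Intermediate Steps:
p(R) = R² (p(R) = R*R = R²)
p(4)*3 = 4²*3 = 16*3 = 48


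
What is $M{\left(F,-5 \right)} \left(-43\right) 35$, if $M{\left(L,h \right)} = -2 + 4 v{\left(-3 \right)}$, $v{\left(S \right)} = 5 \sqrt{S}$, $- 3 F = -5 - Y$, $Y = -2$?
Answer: $3010 - 30100 i \sqrt{3} \approx 3010.0 - 52135.0 i$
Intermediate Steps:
$F = 1$ ($F = - \frac{-5 - -2}{3} = - \frac{-5 + 2}{3} = \left(- \frac{1}{3}\right) \left(-3\right) = 1$)
$M{\left(L,h \right)} = -2 + 20 i \sqrt{3}$ ($M{\left(L,h \right)} = -2 + 4 \cdot 5 \sqrt{-3} = -2 + 4 \cdot 5 i \sqrt{3} = -2 + 20 i \sqrt{3}$)
$M{\left(F,-5 \right)} \left(-43\right) 35 = \left(-2 + 20 i \sqrt{3}\right) \left(-43\right) 35 = \left(86 - 860 i \sqrt{3}\right) 35 = 3010 - 30100 i \sqrt{3}$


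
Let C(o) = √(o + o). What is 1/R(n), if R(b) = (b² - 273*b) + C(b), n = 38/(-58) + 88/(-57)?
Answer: 621491891868/376113694122157 - 4516672077*I*√12017310/2734346556268081390 ≈ 0.0016524 - 5.7262e-6*I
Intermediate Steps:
C(o) = √2*√o (C(o) = √(2*o) = √2*√o)
n = -3635/1653 (n = 38*(-1/58) + 88*(-1/57) = -19/29 - 88/57 = -3635/1653 ≈ -2.1990)
R(b) = b² - 273*b + √2*√b (R(b) = (b² - 273*b) + √2*√b = b² - 273*b + √2*√b)
1/R(n) = 1/((-3635/1653)² - 273*(-3635/1653) + √2*√(-3635/1653)) = 1/(13213225/2732409 + 330785/551 + √2*(I*√6008655/1653)) = 1/(13213225/2732409 + 330785/551 + I*√12017310/1653) = 1/(1653576040/2732409 + I*√12017310/1653)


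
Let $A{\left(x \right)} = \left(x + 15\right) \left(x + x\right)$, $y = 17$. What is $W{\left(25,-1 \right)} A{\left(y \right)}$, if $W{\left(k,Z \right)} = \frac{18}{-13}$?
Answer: $- \frac{19584}{13} \approx -1506.5$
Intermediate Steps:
$W{\left(k,Z \right)} = - \frac{18}{13}$ ($W{\left(k,Z \right)} = 18 \left(- \frac{1}{13}\right) = - \frac{18}{13}$)
$A{\left(x \right)} = 2 x \left(15 + x\right)$ ($A{\left(x \right)} = \left(15 + x\right) 2 x = 2 x \left(15 + x\right)$)
$W{\left(25,-1 \right)} A{\left(y \right)} = - \frac{18 \cdot 2 \cdot 17 \left(15 + 17\right)}{13} = - \frac{18 \cdot 2 \cdot 17 \cdot 32}{13} = \left(- \frac{18}{13}\right) 1088 = - \frac{19584}{13}$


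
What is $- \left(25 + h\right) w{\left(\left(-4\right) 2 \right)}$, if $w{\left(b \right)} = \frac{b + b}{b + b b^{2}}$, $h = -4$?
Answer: $- \frac{42}{65} \approx -0.64615$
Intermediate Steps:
$w{\left(b \right)} = \frac{2 b}{b + b^{3}}$
$- \left(25 + h\right) w{\left(\left(-4\right) 2 \right)} = - \left(25 - 4\right) \frac{2}{1 + \left(\left(-4\right) 2\right)^{2}} = - 21 \frac{2}{1 + \left(-8\right)^{2}} = - 21 \frac{2}{1 + 64} = - 21 \cdot \frac{2}{65} = - 21 \cdot 2 \cdot \frac{1}{65} = - \frac{21 \cdot 2}{65} = \left(-1\right) \frac{42}{65} = - \frac{42}{65}$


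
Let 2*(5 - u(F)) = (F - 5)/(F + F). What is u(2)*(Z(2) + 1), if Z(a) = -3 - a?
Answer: -43/2 ≈ -21.500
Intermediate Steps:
u(F) = 5 - (-5 + F)/(4*F) (u(F) = 5 - (F - 5)/(2*(F + F)) = 5 - (-5 + F)/(2*(2*F)) = 5 - (-5 + F)*1/(2*F)/2 = 5 - (-5 + F)/(4*F))
u(2)*(Z(2) + 1) = ((¼)*(5 + 19*2)/2)*((-3 - 1*2) + 1) = ((¼)*(½)*(5 + 38))*((-3 - 2) + 1) = ((¼)*(½)*43)*(-5 + 1) = (43/8)*(-4) = -43/2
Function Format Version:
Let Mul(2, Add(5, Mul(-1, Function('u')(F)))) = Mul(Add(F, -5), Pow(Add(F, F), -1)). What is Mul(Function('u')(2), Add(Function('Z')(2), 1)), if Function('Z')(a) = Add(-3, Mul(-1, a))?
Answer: Rational(-43, 2) ≈ -21.500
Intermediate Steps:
Function('u')(F) = Add(5, Mul(Rational(-1, 4), Pow(F, -1), Add(-5, F))) (Function('u')(F) = Add(5, Mul(Rational(-1, 2), Mul(Add(F, -5), Pow(Add(F, F), -1)))) = Add(5, Mul(Rational(-1, 2), Mul(Add(-5, F), Pow(Mul(2, F), -1)))) = Add(5, Mul(Rational(-1, 2), Mul(Add(-5, F), Mul(Rational(1, 2), Pow(F, -1))))) = Add(5, Mul(Rational(-1, 2), Mul(Rational(1, 2), Pow(F, -1), Add(-5, F)))) = Add(5, Mul(Rational(-1, 4), Pow(F, -1), Add(-5, F))))
Mul(Function('u')(2), Add(Function('Z')(2), 1)) = Mul(Mul(Rational(1, 4), Pow(2, -1), Add(5, Mul(19, 2))), Add(Add(-3, Mul(-1, 2)), 1)) = Mul(Mul(Rational(1, 4), Rational(1, 2), Add(5, 38)), Add(Add(-3, -2), 1)) = Mul(Mul(Rational(1, 4), Rational(1, 2), 43), Add(-5, 1)) = Mul(Rational(43, 8), -4) = Rational(-43, 2)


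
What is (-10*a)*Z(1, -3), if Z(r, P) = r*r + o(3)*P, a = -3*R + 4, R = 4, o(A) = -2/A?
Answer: 240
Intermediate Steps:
a = -8 (a = -3*4 + 4 = -12 + 4 = -8)
Z(r, P) = r² - 2*P/3 (Z(r, P) = r*r + (-2/3)*P = r² + (-2*⅓)*P = r² - 2*P/3)
(-10*a)*Z(1, -3) = (-10*(-8))*(1² - ⅔*(-3)) = 80*(1 + 2) = 80*3 = 240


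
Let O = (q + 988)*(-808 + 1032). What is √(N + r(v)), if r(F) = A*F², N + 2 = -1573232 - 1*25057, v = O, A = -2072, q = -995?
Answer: I*√5095867219 ≈ 71385.0*I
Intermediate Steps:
O = -1568 (O = (-995 + 988)*(-808 + 1032) = -7*224 = -1568)
v = -1568
N = -1598291 (N = -2 + (-1573232 - 1*25057) = -2 + (-1573232 - 25057) = -2 - 1598289 = -1598291)
r(F) = -2072*F²
√(N + r(v)) = √(-1598291 - 2072*(-1568)²) = √(-1598291 - 2072*2458624) = √(-1598291 - 5094268928) = √(-5095867219) = I*√5095867219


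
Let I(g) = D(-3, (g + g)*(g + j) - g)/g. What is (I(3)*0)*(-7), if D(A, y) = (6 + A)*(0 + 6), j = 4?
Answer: 0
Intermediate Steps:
D(A, y) = 36 + 6*A (D(A, y) = (6 + A)*6 = 36 + 6*A)
I(g) = 18/g (I(g) = (36 + 6*(-3))/g = (36 - 18)/g = 18/g)
(I(3)*0)*(-7) = ((18/3)*0)*(-7) = ((18*(1/3))*0)*(-7) = (6*0)*(-7) = 0*(-7) = 0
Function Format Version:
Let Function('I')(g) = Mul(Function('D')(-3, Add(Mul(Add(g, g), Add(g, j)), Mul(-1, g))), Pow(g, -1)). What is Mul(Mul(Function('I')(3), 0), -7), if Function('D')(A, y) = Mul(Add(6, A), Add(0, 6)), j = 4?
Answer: 0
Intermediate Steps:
Function('D')(A, y) = Add(36, Mul(6, A)) (Function('D')(A, y) = Mul(Add(6, A), 6) = Add(36, Mul(6, A)))
Function('I')(g) = Mul(18, Pow(g, -1)) (Function('I')(g) = Mul(Add(36, Mul(6, -3)), Pow(g, -1)) = Mul(Add(36, -18), Pow(g, -1)) = Mul(18, Pow(g, -1)))
Mul(Mul(Function('I')(3), 0), -7) = Mul(Mul(Mul(18, Pow(3, -1)), 0), -7) = Mul(Mul(Mul(18, Rational(1, 3)), 0), -7) = Mul(Mul(6, 0), -7) = Mul(0, -7) = 0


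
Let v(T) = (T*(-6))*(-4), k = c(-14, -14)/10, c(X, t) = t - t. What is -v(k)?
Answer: 0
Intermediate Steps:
c(X, t) = 0
k = 0 (k = 0/10 = 0*(1/10) = 0)
v(T) = 24*T (v(T) = -6*T*(-4) = 24*T)
-v(k) = -24*0 = -1*0 = 0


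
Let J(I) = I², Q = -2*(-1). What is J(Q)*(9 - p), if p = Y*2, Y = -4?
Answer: 68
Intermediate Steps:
Q = 2
p = -8 (p = -4*2 = -8)
J(Q)*(9 - p) = 2²*(9 - 1*(-8)) = 4*(9 + 8) = 4*17 = 68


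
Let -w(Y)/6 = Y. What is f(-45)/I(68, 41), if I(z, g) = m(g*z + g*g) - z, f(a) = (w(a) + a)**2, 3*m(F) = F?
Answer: 30375/853 ≈ 35.610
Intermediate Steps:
m(F) = F/3
w(Y) = -6*Y
f(a) = 25*a**2 (f(a) = (-6*a + a)**2 = (-5*a)**2 = 25*a**2)
I(z, g) = -z + g**2/3 + g*z/3 (I(z, g) = (g*z + g*g)/3 - z = (g*z + g**2)/3 - z = (g**2 + g*z)/3 - z = (g**2/3 + g*z/3) - z = -z + g**2/3 + g*z/3)
f(-45)/I(68, 41) = (25*(-45)**2)/(-1*68 + (1/3)*41*(41 + 68)) = (25*2025)/(-68 + (1/3)*41*109) = 50625/(-68 + 4469/3) = 50625/(4265/3) = 50625*(3/4265) = 30375/853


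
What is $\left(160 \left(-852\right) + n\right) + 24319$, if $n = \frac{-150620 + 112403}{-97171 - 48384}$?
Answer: $- \frac{16302267338}{145555} \approx -1.12 \cdot 10^{5}$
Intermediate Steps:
$n = \frac{38217}{145555}$ ($n = - \frac{38217}{-145555} = \left(-38217\right) \left(- \frac{1}{145555}\right) = \frac{38217}{145555} \approx 0.26256$)
$\left(160 \left(-852\right) + n\right) + 24319 = \left(160 \left(-852\right) + \frac{38217}{145555}\right) + 24319 = \left(-136320 + \frac{38217}{145555}\right) + 24319 = - \frac{19842019383}{145555} + 24319 = - \frac{16302267338}{145555}$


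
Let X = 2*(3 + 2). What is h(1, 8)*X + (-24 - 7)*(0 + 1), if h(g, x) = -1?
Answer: -41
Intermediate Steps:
X = 10 (X = 2*5 = 10)
h(1, 8)*X + (-24 - 7)*(0 + 1) = -1*10 + (-24 - 7)*(0 + 1) = -10 - 31*1 = -10 - 31 = -41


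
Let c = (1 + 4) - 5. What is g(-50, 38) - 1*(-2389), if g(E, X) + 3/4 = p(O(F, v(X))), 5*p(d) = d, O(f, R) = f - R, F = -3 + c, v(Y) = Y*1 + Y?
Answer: 47449/20 ≈ 2372.4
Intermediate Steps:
v(Y) = 2*Y (v(Y) = Y + Y = 2*Y)
c = 0 (c = 5 - 5 = 0)
F = -3 (F = -3 + 0 = -3)
p(d) = d/5
g(E, X) = -27/20 - 2*X/5 (g(E, X) = -¾ + (-3 - 2*X)/5 = -¾ + (-⅗ - 2*X/5) = -27/20 - 2*X/5)
g(-50, 38) - 1*(-2389) = (-27/20 - ⅖*38) - 1*(-2389) = (-27/20 - 76/5) + 2389 = -331/20 + 2389 = 47449/20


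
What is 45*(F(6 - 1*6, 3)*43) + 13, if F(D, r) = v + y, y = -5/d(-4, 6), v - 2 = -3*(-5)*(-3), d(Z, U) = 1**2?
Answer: -92867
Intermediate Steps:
d(Z, U) = 1
v = -43 (v = 2 - 3*(-5)*(-3) = 2 + 15*(-3) = 2 - 45 = -43)
y = -5 (y = -5/1 = -5*1 = -5)
F(D, r) = -48 (F(D, r) = -43 - 5 = -48)
45*(F(6 - 1*6, 3)*43) + 13 = 45*(-48*43) + 13 = 45*(-2064) + 13 = -92880 + 13 = -92867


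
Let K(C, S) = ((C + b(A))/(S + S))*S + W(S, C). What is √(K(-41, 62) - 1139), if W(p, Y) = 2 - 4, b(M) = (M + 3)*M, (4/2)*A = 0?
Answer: I*√4646/2 ≈ 34.081*I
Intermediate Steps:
A = 0 (A = (½)*0 = 0)
b(M) = M*(3 + M) (b(M) = (3 + M)*M = M*(3 + M))
W(p, Y) = -2
K(C, S) = -2 + C/2 (K(C, S) = ((C + 0*(3 + 0))/(S + S))*S - 2 = ((C + 0*3)/((2*S)))*S - 2 = ((C + 0)*(1/(2*S)))*S - 2 = (C*(1/(2*S)))*S - 2 = (C/(2*S))*S - 2 = C/2 - 2 = -2 + C/2)
√(K(-41, 62) - 1139) = √((-2 + (½)*(-41)) - 1139) = √((-2 - 41/2) - 1139) = √(-45/2 - 1139) = √(-2323/2) = I*√4646/2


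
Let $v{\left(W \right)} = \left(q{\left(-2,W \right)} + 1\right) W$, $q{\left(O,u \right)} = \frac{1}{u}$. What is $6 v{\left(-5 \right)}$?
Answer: $-24$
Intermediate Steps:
$v{\left(W \right)} = W \left(1 + \frac{1}{W}\right)$ ($v{\left(W \right)} = \left(\frac{1}{W} + 1\right) W = \left(1 + \frac{1}{W}\right) W = W \left(1 + \frac{1}{W}\right)$)
$6 v{\left(-5 \right)} = 6 \left(1 - 5\right) = 6 \left(-4\right) = -24$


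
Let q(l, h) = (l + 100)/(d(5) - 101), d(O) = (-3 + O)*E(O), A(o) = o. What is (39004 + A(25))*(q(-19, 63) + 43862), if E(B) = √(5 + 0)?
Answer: 17428432773389/10181 - 6322698*√5/10181 ≈ 1.7119e+9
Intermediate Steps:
E(B) = √5
d(O) = √5*(-3 + O) (d(O) = (-3 + O)*√5 = √5*(-3 + O))
q(l, h) = (100 + l)/(-101 + 2*√5) (q(l, h) = (l + 100)/(√5*(-3 + 5) - 101) = (100 + l)/(√5*2 - 101) = (100 + l)/(2*√5 - 101) = (100 + l)/(-101 + 2*√5))
(39004 + A(25))*(q(-19, 63) + 43862) = (39004 + 25)*(-(100 - 19)/(101 - 2*√5) + 43862) = 39029*(-1*81/(101 - 2*√5) + 43862) = 39029*(-81/(101 - 2*√5) + 43862) = 39029*(43862 - 81/(101 - 2*√5)) = 1711889998 - 3161349/(101 - 2*√5)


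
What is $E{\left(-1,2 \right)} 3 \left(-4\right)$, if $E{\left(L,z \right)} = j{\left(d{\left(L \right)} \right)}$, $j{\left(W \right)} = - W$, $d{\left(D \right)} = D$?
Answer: $-12$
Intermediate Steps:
$E{\left(L,z \right)} = - L$
$E{\left(-1,2 \right)} 3 \left(-4\right) = \left(-1\right) \left(-1\right) 3 \left(-4\right) = 1 \cdot 3 \left(-4\right) = 3 \left(-4\right) = -12$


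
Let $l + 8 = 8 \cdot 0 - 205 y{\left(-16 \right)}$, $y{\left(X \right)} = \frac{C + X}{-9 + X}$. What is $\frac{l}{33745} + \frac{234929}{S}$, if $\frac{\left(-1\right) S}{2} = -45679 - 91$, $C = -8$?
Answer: $\frac{7908931713}{3089017300} \approx 2.5603$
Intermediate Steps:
$S = 91540$ ($S = - 2 \left(-45679 - 91\right) = \left(-2\right) \left(-45770\right) = 91540$)
$y{\left(X \right)} = \frac{-8 + X}{-9 + X}$
$l = - \frac{1024}{5}$ ($l = -8 + \left(8 \cdot 0 - 205 \frac{-8 - 16}{-9 - 16}\right) = -8 + \left(0 - 205 \frac{1}{-25} \left(-24\right)\right) = -8 + \left(0 - 205 \left(\left(- \frac{1}{25}\right) \left(-24\right)\right)\right) = -8 + \left(0 - \frac{984}{5}\right) = -8 - \frac{984}{5} = - \frac{1024}{5} \approx -204.8$)
$\frac{l}{33745} + \frac{234929}{S} = - \frac{1024}{5 \cdot 33745} + \frac{234929}{91540} = \left(- \frac{1024}{5}\right) \frac{1}{33745} + 234929 \cdot \frac{1}{91540} = - \frac{1024}{168725} + \frac{234929}{91540} = \frac{7908931713}{3089017300}$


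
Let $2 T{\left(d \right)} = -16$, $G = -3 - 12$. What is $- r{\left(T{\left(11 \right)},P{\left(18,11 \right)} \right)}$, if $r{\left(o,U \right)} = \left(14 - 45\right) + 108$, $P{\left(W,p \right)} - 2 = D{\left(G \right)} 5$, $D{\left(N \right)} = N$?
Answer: $-77$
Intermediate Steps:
$G = -15$ ($G = -3 - 12 = -15$)
$T{\left(d \right)} = -8$ ($T{\left(d \right)} = \frac{1}{2} \left(-16\right) = -8$)
$P{\left(W,p \right)} = -73$ ($P{\left(W,p \right)} = 2 - 75 = -73$)
$r{\left(o,U \right)} = 77$ ($r{\left(o,U \right)} = -31 + 108 = 77$)
$- r{\left(T{\left(11 \right)},P{\left(18,11 \right)} \right)} = \left(-1\right) 77 = -77$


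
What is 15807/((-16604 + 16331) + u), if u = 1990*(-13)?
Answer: -15807/26143 ≈ -0.60464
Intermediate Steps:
u = -25870
15807/((-16604 + 16331) + u) = 15807/((-16604 + 16331) - 25870) = 15807/(-273 - 25870) = 15807/(-26143) = 15807*(-1/26143) = -15807/26143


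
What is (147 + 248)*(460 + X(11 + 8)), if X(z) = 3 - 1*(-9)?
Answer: 186440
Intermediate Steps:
X(z) = 12 (X(z) = 3 + 9 = 12)
(147 + 248)*(460 + X(11 + 8)) = (147 + 248)*(460 + 12) = 395*472 = 186440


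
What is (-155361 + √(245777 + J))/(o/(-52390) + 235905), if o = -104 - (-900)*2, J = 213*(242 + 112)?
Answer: -4069681395/6179530627 + 26195*√321179/6179530627 ≈ -0.65617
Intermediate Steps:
J = 75402 (J = 213*354 = 75402)
o = 1696 (o = -104 - 30*(-60) = -104 + 1800 = 1696)
(-155361 + √(245777 + J))/(o/(-52390) + 235905) = (-155361 + √(245777 + 75402))/(1696/(-52390) + 235905) = (-155361 + √321179)/(1696*(-1/52390) + 235905) = (-155361 + √321179)/(-848/26195 + 235905) = (-155361 + √321179)/(6179530627/26195) = (-155361 + √321179)*(26195/6179530627) = -4069681395/6179530627 + 26195*√321179/6179530627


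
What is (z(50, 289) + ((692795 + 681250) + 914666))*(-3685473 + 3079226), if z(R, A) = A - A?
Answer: -1387524177617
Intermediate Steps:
z(R, A) = 0
(z(50, 289) + ((692795 + 681250) + 914666))*(-3685473 + 3079226) = (0 + ((692795 + 681250) + 914666))*(-3685473 + 3079226) = (0 + (1374045 + 914666))*(-606247) = (0 + 2288711)*(-606247) = 2288711*(-606247) = -1387524177617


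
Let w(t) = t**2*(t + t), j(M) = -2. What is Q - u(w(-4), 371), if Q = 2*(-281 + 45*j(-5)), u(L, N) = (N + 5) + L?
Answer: -990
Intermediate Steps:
w(t) = 2*t**3 (w(t) = t**2*(2*t) = 2*t**3)
u(L, N) = 5 + L + N (u(L, N) = (5 + N) + L = 5 + L + N)
Q = -742 (Q = 2*(-281 + 45*(-2)) = 2*(-281 - 90) = 2*(-371) = -742)
Q - u(w(-4), 371) = -742 - (5 + 2*(-4)**3 + 371) = -742 - (5 + 2*(-64) + 371) = -742 - (5 - 128 + 371) = -742 - 1*248 = -742 - 248 = -990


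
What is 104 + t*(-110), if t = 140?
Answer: -15296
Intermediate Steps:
104 + t*(-110) = 104 + 140*(-110) = 104 - 15400 = -15296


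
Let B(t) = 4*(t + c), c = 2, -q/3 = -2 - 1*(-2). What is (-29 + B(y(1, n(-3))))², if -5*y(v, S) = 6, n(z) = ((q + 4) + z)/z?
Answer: 16641/25 ≈ 665.64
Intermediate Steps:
q = 0 (q = -3*(-2 - 1*(-2)) = -3*(-2 + 2) = -3*0 = 0)
n(z) = (4 + z)/z (n(z) = ((0 + 4) + z)/z = (4 + z)/z)
y(v, S) = -6/5 (y(v, S) = -⅕*6 = -6/5)
B(t) = 8 + 4*t (B(t) = 4*(t + 2) = 4*(2 + t) = 8 + 4*t)
(-29 + B(y(1, n(-3))))² = (-29 + (8 + 4*(-6/5)))² = (-29 + (8 - 24/5))² = (-29 + 16/5)² = (-129/5)² = 16641/25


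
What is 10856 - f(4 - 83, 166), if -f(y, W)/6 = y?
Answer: 10382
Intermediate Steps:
f(y, W) = -6*y
10856 - f(4 - 83, 166) = 10856 - (-6)*(4 - 83) = 10856 - (-6)*(-79) = 10856 - 1*474 = 10856 - 474 = 10382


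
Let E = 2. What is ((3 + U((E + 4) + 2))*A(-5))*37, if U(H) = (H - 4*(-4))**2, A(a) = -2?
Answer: -42846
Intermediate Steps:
U(H) = (16 + H)**2 (U(H) = (H + 16)**2 = (16 + H)**2)
((3 + U((E + 4) + 2))*A(-5))*37 = ((3 + (16 + ((2 + 4) + 2))**2)*(-2))*37 = ((3 + (16 + (6 + 2))**2)*(-2))*37 = ((3 + (16 + 8)**2)*(-2))*37 = ((3 + 24**2)*(-2))*37 = ((3 + 576)*(-2))*37 = (579*(-2))*37 = -1158*37 = -42846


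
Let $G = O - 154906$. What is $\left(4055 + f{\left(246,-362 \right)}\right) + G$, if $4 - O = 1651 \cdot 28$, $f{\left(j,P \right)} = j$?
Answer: $-196829$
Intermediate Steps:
$O = -46224$ ($O = 4 - 1651 \cdot 28 = 4 - 46228 = -46224$)
$G = -201130$ ($G = -46224 - 154906 = -201130$)
$\left(4055 + f{\left(246,-362 \right)}\right) + G = \left(4055 + 246\right) - 201130 = 4301 - 201130 = -196829$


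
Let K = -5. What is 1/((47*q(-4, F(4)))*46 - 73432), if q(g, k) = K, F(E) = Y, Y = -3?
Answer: -1/84242 ≈ -1.1871e-5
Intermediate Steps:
F(E) = -3
q(g, k) = -5
1/((47*q(-4, F(4)))*46 - 73432) = 1/((47*(-5))*46 - 73432) = 1/(-235*46 - 73432) = 1/(-10810 - 73432) = 1/(-84242) = -1/84242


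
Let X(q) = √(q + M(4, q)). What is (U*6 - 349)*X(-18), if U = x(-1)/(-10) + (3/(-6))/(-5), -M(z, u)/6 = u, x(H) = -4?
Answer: -1038*√10 ≈ -3282.4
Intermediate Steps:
M(z, u) = -6*u
X(q) = √5*√(-q) (X(q) = √(q - 6*q) = √(-5*q) = √5*√(-q))
U = ½ (U = -4/(-10) + (3/(-6))/(-5) = -4*(-⅒) + (3*(-⅙))*(-⅕) = ⅖ - ½*(-⅕) = ⅖ + ⅒ = ½ ≈ 0.50000)
(U*6 - 349)*X(-18) = ((½)*6 - 349)*(√5*√(-1*(-18))) = (3 - 349)*(√5*√18) = -346*√5*3*√2 = -1038*√10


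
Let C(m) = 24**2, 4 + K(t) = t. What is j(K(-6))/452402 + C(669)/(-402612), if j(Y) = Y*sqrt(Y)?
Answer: -48/33551 - 5*I*sqrt(10)/226201 ≈ -0.0014307 - 6.99e-5*I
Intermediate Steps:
K(t) = -4 + t
j(Y) = Y**(3/2)
C(m) = 576
j(K(-6))/452402 + C(669)/(-402612) = (-4 - 6)**(3/2)/452402 + 576/(-402612) = (-10)**(3/2)*(1/452402) + 576*(-1/402612) = -10*I*sqrt(10)*(1/452402) - 48/33551 = -5*I*sqrt(10)/226201 - 48/33551 = -48/33551 - 5*I*sqrt(10)/226201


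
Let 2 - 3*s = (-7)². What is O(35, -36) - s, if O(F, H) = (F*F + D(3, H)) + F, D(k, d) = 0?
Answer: 3827/3 ≈ 1275.7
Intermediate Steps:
O(F, H) = F + F² (O(F, H) = (F*F + 0) + F = (F² + 0) + F = F² + F = F + F²)
s = -47/3 (s = ⅔ - ⅓*(-7)² = ⅔ - ⅓*49 = ⅔ - 49/3 = -47/3 ≈ -15.667)
O(35, -36) - s = 35*(1 + 35) - 1*(-47/3) = 35*36 + 47/3 = 1260 + 47/3 = 3827/3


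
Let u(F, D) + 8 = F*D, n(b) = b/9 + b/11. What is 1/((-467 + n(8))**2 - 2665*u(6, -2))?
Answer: 9801/2645114629 ≈ 3.7053e-6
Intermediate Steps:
n(b) = 20*b/99 (n(b) = b*(1/9) + b*(1/11) = b/9 + b/11 = 20*b/99)
u(F, D) = -8 + D*F (u(F, D) = -8 + F*D = -8 + D*F)
1/((-467 + n(8))**2 - 2665*u(6, -2)) = 1/((-467 + (20/99)*8)**2 - 2665*(-8 - 2*6)) = 1/((-467 + 160/99)**2 - 2665*(-8 - 12)) = 1/((-46073/99)**2 - 2665*(-20)) = 1/(2122721329/9801 + 53300) = 1/(2645114629/9801) = 9801/2645114629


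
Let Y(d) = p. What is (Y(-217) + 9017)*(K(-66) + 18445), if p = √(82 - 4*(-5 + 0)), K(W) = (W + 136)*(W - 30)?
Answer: 105724325 + 11725*√102 ≈ 1.0584e+8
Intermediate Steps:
K(W) = (-30 + W)*(136 + W) (K(W) = (136 + W)*(-30 + W) = (-30 + W)*(136 + W))
p = √102 (p = √(82 - 4*(-5)) = √(82 + 20) = √102 ≈ 10.100)
Y(d) = √102
(Y(-217) + 9017)*(K(-66) + 18445) = (√102 + 9017)*((-4080 + (-66)² + 106*(-66)) + 18445) = (9017 + √102)*((-4080 + 4356 - 6996) + 18445) = (9017 + √102)*(-6720 + 18445) = (9017 + √102)*11725 = 105724325 + 11725*√102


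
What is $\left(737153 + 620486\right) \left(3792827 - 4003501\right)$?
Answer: $-286019238686$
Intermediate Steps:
$\left(737153 + 620486\right) \left(3792827 - 4003501\right) = 1357639 \left(-210674\right) = -286019238686$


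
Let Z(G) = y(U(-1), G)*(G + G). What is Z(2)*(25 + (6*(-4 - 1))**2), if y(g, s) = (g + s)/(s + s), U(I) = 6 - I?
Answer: 8325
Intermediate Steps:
y(g, s) = (g + s)/(2*s) (y(g, s) = (g + s)/((2*s)) = (g + s)*(1/(2*s)) = (g + s)/(2*s))
Z(G) = 7 + G (Z(G) = (((6 - 1*(-1)) + G)/(2*G))*(G + G) = (((6 + 1) + G)/(2*G))*(2*G) = ((7 + G)/(2*G))*(2*G) = 7 + G)
Z(2)*(25 + (6*(-4 - 1))**2) = (7 + 2)*(25 + (6*(-4 - 1))**2) = 9*(25 + (6*(-5))**2) = 9*(25 + (-30)**2) = 9*(25 + 900) = 9*925 = 8325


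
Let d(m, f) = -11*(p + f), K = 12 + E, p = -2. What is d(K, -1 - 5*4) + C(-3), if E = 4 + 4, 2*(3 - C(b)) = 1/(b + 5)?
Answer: 1023/4 ≈ 255.75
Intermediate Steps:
C(b) = 3 - 1/(2*(5 + b)) (C(b) = 3 - 1/(2*(b + 5)) = 3 - 1/(2*(5 + b)))
E = 8
K = 20 (K = 12 + 8 = 20)
d(m, f) = 22 - 11*f (d(m, f) = -11*(-2 + f) = 22 - 11*f)
d(K, -1 - 5*4) + C(-3) = (22 - 11*(-1 - 5*4)) + (29 + 6*(-3))/(2*(5 - 3)) = (22 - 11*(-1 - 20)) + (½)*(29 - 18)/2 = (22 - 11*(-21)) + (½)*(½)*11 = (22 + 231) + 11/4 = 253 + 11/4 = 1023/4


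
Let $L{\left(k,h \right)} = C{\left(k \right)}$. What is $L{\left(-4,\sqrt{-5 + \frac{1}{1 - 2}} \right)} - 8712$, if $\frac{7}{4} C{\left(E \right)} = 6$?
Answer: $- \frac{60960}{7} \approx -8708.6$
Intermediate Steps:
$C{\left(E \right)} = \frac{24}{7}$ ($C{\left(E \right)} = \frac{4}{7} \cdot 6 = \frac{24}{7}$)
$L{\left(k,h \right)} = \frac{24}{7}$
$L{\left(-4,\sqrt{-5 + \frac{1}{1 - 2}} \right)} - 8712 = \frac{24}{7} - 8712 = - \frac{60960}{7}$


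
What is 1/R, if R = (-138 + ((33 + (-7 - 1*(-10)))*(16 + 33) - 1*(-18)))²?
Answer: 1/2702736 ≈ 3.7000e-7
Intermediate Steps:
R = 2702736 (R = (-138 + ((33 + (-7 + 10))*49 + 18))² = (-138 + ((33 + 3)*49 + 18))² = (-138 + (36*49 + 18))² = (-138 + (1764 + 18))² = (-138 + 1782)² = 1644² = 2702736)
1/R = 1/2702736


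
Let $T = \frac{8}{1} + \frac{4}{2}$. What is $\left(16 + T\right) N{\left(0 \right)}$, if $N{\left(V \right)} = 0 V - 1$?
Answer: $-26$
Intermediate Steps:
$T = 10$ ($T = 8 \cdot 1 + 4 \cdot \frac{1}{2} = 8 + 2 = 10$)
$N{\left(V \right)} = -1$ ($N{\left(V \right)} = 0 - 1 = -1$)
$\left(16 + T\right) N{\left(0 \right)} = \left(16 + 10\right) \left(-1\right) = 26 \left(-1\right) = -26$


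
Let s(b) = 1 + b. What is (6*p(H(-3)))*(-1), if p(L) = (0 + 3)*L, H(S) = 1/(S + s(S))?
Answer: 18/5 ≈ 3.6000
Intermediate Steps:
H(S) = 1/(1 + 2*S) (H(S) = 1/(S + (1 + S)) = 1/(1 + 2*S))
p(L) = 3*L
(6*p(H(-3)))*(-1) = (6*(3/(1 + 2*(-3))))*(-1) = (6*(3/(1 - 6)))*(-1) = (6*(3/(-5)))*(-1) = (6*(3*(-⅕)))*(-1) = (6*(-⅗))*(-1) = -18/5*(-1) = 18/5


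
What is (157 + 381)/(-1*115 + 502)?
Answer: 538/387 ≈ 1.3902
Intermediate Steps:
(157 + 381)/(-1*115 + 502) = 538/(-115 + 502) = 538/387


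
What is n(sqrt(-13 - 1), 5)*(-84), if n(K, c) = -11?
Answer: 924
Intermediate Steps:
n(sqrt(-13 - 1), 5)*(-84) = -11*(-84) = 924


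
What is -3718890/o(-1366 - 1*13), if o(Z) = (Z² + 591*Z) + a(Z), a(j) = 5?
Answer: -1239630/362219 ≈ -3.4223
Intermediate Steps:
o(Z) = 5 + Z² + 591*Z (o(Z) = (Z² + 591*Z) + 5 = 5 + Z² + 591*Z)
-3718890/o(-1366 - 1*13) = -3718890/(5 + (-1366 - 1*13)² + 591*(-1366 - 1*13)) = -3718890/(5 + (-1366 - 13)² + 591*(-1366 - 13)) = -3718890/(5 + (-1379)² + 591*(-1379)) = -3718890/(5 + 1901641 - 814989) = -3718890/1086657 = -3718890*1/1086657 = -1239630/362219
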